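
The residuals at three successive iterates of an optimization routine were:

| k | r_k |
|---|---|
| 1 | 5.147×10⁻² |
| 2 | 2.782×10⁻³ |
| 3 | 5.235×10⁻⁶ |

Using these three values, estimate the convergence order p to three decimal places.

2.151

p ≈ ln(r_3/r_2) / ln(r_2/r_1)
  = ln(5.235×10⁻⁶/2.782×10⁻³) / ln(2.782×10⁻³/5.147×10⁻²)
  = ln(0.00188174) / ln(0.0540509)
  = -6.275558 / -2.917829 ≈ 2.150763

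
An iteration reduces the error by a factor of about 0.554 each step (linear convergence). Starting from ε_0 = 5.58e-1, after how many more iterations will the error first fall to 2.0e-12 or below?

After k steps, ε_k ≈ 5.58e-1·0.554^k.
Need 0.554^k ≤ 2.0e-12/5.58e-1 = 3.58423e-12.
k ≥ ln(3.58423e-12)/ln(0.554) = -26.3545/-0.59059 = 44.624.
Smallest integer k = 45.

45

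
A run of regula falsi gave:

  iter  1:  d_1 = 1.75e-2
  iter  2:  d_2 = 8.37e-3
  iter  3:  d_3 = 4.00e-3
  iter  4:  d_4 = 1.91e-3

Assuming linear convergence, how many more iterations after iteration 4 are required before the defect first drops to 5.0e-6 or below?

Rate ρ ≈ d_4/d_3 = 1.91e-3/4.00e-3 = 0.4775.
After j more steps, d_{4+j} ≈ 1.91e-3·ρ^j; need ρ^j ≤ 5.0e-6/1.91e-3 = 0.0026178.
j ≥ ln(0.0026178)/ln(0.4775) = -5.9454/-0.73919 = 8.043.
So 9 more iterations are needed.

9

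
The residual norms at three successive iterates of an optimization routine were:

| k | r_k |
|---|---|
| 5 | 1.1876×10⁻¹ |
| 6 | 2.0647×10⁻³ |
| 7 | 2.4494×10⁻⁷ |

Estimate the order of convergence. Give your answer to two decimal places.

2.23

p ≈ ln(r_7/r_6) / ln(r_6/r_5)
  = ln(2.4494×10⁻⁷/2.0647×10⁻³) / ln(2.0647×10⁻³/1.1876×10⁻¹)
  = ln(0.000118632) / ln(0.0173855)
  = -9.03948 / -4.05212 ≈ 2.23080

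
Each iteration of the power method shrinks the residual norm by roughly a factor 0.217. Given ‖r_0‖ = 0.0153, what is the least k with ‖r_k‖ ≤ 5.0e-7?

7

After k steps, ‖r_k‖ ≈ 0.0153·0.217^k.
Need 0.217^k ≤ 5.0e-7/0.0153 = 3.26797e-05.
k ≥ ln(3.26797e-05)/ln(0.217) = -10.3288/-1.52786 = 6.760.
Smallest integer k = 7.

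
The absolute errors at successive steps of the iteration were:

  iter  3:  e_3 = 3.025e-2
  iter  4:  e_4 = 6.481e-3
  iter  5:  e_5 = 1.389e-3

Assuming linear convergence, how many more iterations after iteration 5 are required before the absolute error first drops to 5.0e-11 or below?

12

Rate ρ ≈ e_5/e_4 = 1.389e-3/6.481e-3 = 0.2143.
After j more steps, e_{5+j} ≈ 1.389e-3·ρ^j; need ρ^j ≤ 5.0e-11/1.389e-3 = 3.59971e-08.
j ≥ ln(3.59971e-08)/ln(0.2143) = -17.1398/-1.54038 = 11.127.
So 12 more iterations are needed.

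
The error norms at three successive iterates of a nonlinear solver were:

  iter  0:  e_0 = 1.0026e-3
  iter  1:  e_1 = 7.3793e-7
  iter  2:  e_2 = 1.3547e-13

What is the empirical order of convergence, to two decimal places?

2.15

p ≈ ln(e_2/e_1) / ln(e_1/e_0)
  = ln(1.3547e-13/7.3793e-7) / ln(7.3793e-7/1.0026e-3)
  = ln(1.83581e-07) / ln(0.000736016)
  = -15.51061 / -7.21426 ≈ 2.14999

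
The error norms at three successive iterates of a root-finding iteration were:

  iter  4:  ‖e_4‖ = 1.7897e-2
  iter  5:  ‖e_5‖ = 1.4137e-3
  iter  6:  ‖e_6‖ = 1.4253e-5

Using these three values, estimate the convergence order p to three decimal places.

1.811

p ≈ ln(‖e_6‖/‖e_5‖) / ln(‖e_5‖/‖e_4‖)
  = ln(1.4253e-5/1.4137e-3) / ln(1.4137e-3/1.7897e-2)
  = ln(0.0100821) / ln(0.0789909)
  = -4.596994 / -2.538423 ≈ 1.810965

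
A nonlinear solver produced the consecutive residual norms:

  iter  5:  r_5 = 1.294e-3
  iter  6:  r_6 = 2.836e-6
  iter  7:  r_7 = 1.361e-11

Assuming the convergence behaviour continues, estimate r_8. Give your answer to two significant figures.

3.1e-22

First estimate the order: p ≈ ln(r_7/r_6) / ln(r_6/r_5) = ln(1.361e-11/2.836e-6)/ln(2.836e-6/1.294e-3) = ln(4.79901e-06)/ln(0.00219165) ≈ 2.0001.
Then r_8 ≈ r_7·(r_7/r_6)^p = 1.361e-11·(4.79901e-06)^2.0001 = 1.361e-11·2.30023e-11 ≈ 3.131e-22.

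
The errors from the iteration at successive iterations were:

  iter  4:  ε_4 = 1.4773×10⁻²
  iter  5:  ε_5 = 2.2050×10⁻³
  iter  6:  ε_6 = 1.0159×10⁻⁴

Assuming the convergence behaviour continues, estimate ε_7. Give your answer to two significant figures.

7.0e-7

First estimate the order: p ≈ ln(ε_6/ε_5) / ln(ε_5/ε_4) = ln(1.0159×10⁻⁴/2.2050×10⁻³)/ln(2.2050×10⁻³/1.4773×10⁻²) = ln(0.0460726)/ln(0.149259) ≈ 1.6180.
Then ε_7 ≈ ε_6·(ε_6/ε_5)^p = 1.0159×10⁻⁴·(0.0460726)^1.6180 = 1.0159×10⁻⁴·0.00687781 ≈ 6.987e-07.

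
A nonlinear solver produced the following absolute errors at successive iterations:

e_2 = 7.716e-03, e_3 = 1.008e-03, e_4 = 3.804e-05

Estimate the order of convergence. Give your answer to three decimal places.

p ≈ ln(e_4/e_3) / ln(e_3/e_2)
  = ln(3.804e-05/1.008e-03) / ln(1.008e-03/7.716e-03)
  = ln(0.0377381) / ln(0.130638)
  = -3.277085 / -2.035325 ≈ 1.610104

1.610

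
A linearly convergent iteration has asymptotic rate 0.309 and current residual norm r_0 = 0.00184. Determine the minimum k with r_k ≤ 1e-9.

After k steps, r_k ≈ 0.00184·0.309^k.
Need 0.309^k ≤ 1e-9/0.00184 = 5.43478e-07.
k ≥ ln(5.43478e-07)/ln(0.309) = -14.4253/-1.17441 = 12.283.
Smallest integer k = 13.

13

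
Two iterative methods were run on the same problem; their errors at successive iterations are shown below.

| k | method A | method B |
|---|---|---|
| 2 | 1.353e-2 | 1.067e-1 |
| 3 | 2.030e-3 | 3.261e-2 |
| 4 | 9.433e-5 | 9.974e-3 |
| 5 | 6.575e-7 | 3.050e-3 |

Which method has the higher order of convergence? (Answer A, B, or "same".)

A

Method A: p ≈ ln(6.575e-7/9.433e-5)/ln(9.433e-5/2.030e-3) ≈ 1.62.
Method B: p ≈ ln(3.050e-3/9.974e-3)/ln(9.974e-3/3.261e-2) ≈ 1.00.
Method A has the higher order (≈1.6 vs ≈1.0).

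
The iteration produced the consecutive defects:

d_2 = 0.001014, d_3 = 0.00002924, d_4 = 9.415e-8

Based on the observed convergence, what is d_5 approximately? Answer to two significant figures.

8.7e-12

First estimate the order: p ≈ ln(d_4/d_3) / ln(d_3/d_2) = ln(9.415e-8/0.00002924)/ln(0.00002924/0.001014) = ln(0.0032199)/ln(0.0288363) ≈ 1.6182.
Then d_5 ≈ d_4·(d_4/d_3)^p = 9.415e-8·(0.0032199)^1.6182 = 9.415e-8·9.27237e-05 ≈ 8.73e-12.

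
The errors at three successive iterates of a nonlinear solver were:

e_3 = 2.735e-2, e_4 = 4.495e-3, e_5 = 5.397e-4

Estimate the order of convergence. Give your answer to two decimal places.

p ≈ ln(e_5/e_4) / ln(e_4/e_3)
  = ln(5.397e-4/4.495e-3) / ln(4.495e-3/2.735e-2)
  = ln(0.120067) / ln(0.164351)
  = -2.11971 / -1.80575 ≈ 1.17387

1.17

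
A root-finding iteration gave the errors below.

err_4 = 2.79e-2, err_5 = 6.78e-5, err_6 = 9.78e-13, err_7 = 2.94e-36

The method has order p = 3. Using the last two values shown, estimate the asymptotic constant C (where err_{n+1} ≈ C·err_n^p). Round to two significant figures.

3.1

C ≈ err_7 / err_6^3
  = 2.94e-36 / (9.78e-13)^3
  = 2.94e-36 / 9.35441e-37 ≈ 3.1429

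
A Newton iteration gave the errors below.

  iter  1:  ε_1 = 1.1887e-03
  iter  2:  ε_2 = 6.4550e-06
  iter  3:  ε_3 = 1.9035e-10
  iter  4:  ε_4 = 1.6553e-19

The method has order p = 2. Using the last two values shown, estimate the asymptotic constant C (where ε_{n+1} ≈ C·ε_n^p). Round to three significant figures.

4.57

C ≈ ε_4 / ε_3^2
  = 1.6553e-19 / (1.9035e-10)^2
  = 1.6553e-19 / 3.62331e-20 ≈ 4.5685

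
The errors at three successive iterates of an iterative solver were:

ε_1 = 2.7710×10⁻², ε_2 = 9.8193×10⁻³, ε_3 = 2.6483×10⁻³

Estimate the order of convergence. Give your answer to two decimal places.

1.26

p ≈ ln(ε_3/ε_2) / ln(ε_2/ε_1)
  = ln(2.6483×10⁻³/9.8193×10⁻³) / ln(9.8193×10⁻³/2.7710×10⁻²)
  = ln(0.269704) / ln(0.354359)
  = -1.31043 / -1.03744 ≈ 1.26314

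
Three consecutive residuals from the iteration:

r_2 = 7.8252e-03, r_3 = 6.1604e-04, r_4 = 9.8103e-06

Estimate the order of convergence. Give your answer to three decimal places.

1.629

p ≈ ln(r_4/r_3) / ln(r_3/r_2)
  = ln(9.8103e-06/6.1604e-04) / ln(6.1604e-04/7.8252e-03)
  = ln(0.0159248) / ln(0.0787251)
  = -4.139878 / -2.541793 ≈ 1.628724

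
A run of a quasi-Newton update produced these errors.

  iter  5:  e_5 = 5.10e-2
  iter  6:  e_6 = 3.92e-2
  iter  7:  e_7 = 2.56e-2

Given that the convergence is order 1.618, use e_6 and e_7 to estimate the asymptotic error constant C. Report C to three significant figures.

C ≈ e_7 / e_6^1.618
  = 2.56e-2 / (3.92e-2)^1.618
  = 2.56e-2 / 0.00529586 ≈ 4.834

4.83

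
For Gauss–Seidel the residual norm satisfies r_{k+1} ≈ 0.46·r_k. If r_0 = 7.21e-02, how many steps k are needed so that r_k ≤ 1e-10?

After k steps, r_k ≈ 7.21e-02·0.46^k.
Need 0.46^k ≤ 1e-10/7.21e-02 = 1.38696e-09.
k ≥ ln(1.38696e-09)/ln(0.46) = -20.3962/-0.77653 = 26.266.
Smallest integer k = 27.

27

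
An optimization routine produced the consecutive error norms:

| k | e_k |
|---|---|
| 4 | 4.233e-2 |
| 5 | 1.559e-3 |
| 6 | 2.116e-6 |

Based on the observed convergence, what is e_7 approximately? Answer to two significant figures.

First estimate the order: p ≈ ln(e_6/e_5) / ln(e_5/e_4) = ln(2.116e-6/1.559e-3)/ln(1.559e-3/4.233e-2) = ln(0.00135728)/ln(0.0368297) ≈ 1.9998.
Then e_7 ≈ e_6·(e_6/e_5)^p = 2.116e-6·(0.00135728)^1.9998 = 2.116e-6·1.84464e-06 ≈ 3.903e-12.

3.9e-12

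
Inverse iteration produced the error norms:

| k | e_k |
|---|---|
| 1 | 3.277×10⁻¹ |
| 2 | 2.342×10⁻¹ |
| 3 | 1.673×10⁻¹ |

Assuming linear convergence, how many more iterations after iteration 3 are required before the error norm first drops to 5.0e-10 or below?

59

Rate ρ ≈ e_3/e_2 = 1.673×10⁻¹/2.342×10⁻¹ = 0.7143.
After j more steps, e_{3+j} ≈ 1.673×10⁻¹·ρ^j; need ρ^j ≤ 5.0e-10/1.673×10⁻¹ = 2.98864e-09.
j ≥ ln(2.98864e-09)/ln(0.7143) = -19.6284/-0.33645 = 58.340.
So 59 more iterations are needed.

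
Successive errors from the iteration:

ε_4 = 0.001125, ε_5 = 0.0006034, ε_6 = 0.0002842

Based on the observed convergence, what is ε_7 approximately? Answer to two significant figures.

1.1e-4

First estimate the order: p ≈ ln(ε_6/ε_5) / ln(ε_5/ε_4) = ln(0.0002842/0.0006034)/ln(0.0006034/0.001125) = ln(0.470998)/ln(0.536356) ≈ 1.2086.
Then ε_7 ≈ ε_6·(ε_6/ε_5)^p = 0.0002842·(0.470998)^1.2086 = 0.0002842·0.402542 ≈ 0.0001144.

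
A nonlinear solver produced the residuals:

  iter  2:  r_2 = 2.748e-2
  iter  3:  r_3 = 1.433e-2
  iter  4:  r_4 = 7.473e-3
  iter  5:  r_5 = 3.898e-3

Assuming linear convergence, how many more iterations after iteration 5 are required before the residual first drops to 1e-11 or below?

31

Rate ρ ≈ r_5/r_4 = 3.898e-3/7.473e-3 = 0.5216.
After j more steps, r_{5+j} ≈ 3.898e-3·ρ^j; need ρ^j ≤ 1e-11/3.898e-3 = 2.56542e-09.
j ≥ ln(2.56542e-09)/ln(0.5216) = -19.7811/-0.65085 = 30.393.
So 31 more iterations are needed.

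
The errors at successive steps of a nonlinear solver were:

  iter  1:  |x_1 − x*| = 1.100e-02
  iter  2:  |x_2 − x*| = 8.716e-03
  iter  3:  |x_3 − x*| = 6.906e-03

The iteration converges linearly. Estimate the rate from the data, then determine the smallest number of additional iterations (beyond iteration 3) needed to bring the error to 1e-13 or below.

108

Rate ρ ≈ |x_3 − x*|/|x_2 − x*| = 6.906e-03/8.716e-03 = 0.7923.
After j more steps, |x_{3+j} − x*| ≈ 6.906e-03·ρ^j; need ρ^j ≤ 1e-13/6.906e-03 = 1.44802e-11.
j ≥ ln(1.44802e-11)/ln(0.7923) = -24.9582/-0.23282 = 107.200.
So 108 more iterations are needed.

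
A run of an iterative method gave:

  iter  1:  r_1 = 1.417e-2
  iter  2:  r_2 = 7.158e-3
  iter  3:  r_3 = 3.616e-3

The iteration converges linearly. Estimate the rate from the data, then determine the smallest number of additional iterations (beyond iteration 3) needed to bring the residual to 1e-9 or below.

Rate ρ ≈ r_3/r_2 = 3.616e-3/7.158e-3 = 0.5052.
After j more steps, r_{3+j} ≈ 3.616e-3·ρ^j; need ρ^j ≤ 1e-9/3.616e-3 = 2.76549e-07.
j ≥ ln(2.76549e-07)/ln(0.5052) = -15.1009/-0.68280 = 22.116.
So 23 more iterations are needed.

23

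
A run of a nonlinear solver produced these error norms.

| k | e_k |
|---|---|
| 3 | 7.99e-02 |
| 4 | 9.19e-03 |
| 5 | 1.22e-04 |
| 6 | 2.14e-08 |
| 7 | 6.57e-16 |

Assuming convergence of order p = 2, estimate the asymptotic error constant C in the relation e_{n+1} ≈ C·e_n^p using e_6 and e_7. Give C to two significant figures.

1.4

C ≈ e_7 / e_6^2
  = 6.57e-16 / (2.14e-08)^2
  = 6.57e-16 / 4.5796e-16 ≈ 1.4346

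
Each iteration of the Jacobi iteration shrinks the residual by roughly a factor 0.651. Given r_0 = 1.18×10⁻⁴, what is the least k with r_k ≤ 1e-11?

After k steps, r_k ≈ 1.18×10⁻⁴·0.651^k.
Need 0.651^k ≤ 1e-11/1.18×10⁻⁴ = 8.47458e-08.
k ≥ ln(8.47458e-08)/ln(0.651) = -16.2836/-0.42925 = 37.935.
Smallest integer k = 38.

38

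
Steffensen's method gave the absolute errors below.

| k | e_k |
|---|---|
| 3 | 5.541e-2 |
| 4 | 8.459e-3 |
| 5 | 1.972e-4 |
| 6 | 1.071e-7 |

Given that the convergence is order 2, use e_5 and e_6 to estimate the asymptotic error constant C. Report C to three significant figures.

C ≈ e_6 / e_5^2
  = 1.071e-7 / (1.972e-4)^2
  = 1.071e-7 / 3.88878e-08 ≈ 2.7541

2.75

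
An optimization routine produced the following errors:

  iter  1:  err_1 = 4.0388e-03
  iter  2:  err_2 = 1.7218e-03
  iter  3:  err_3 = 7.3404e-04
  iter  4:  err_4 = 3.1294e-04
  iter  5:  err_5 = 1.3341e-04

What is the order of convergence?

Consecutive ratios: err_5/err_4 = 1.3341e-04/3.1294e-04 = 0.426312, err_4/err_3 = 3.1294e-04/7.3404e-04 = 0.426326.
p ≈ ln(0.426312)/ln(0.426326) = -0.8526/-0.8526 ≈ 1.00.
So the convergence is linear (order 1).

1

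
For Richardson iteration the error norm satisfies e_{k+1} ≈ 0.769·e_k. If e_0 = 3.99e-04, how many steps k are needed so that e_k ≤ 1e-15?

After k steps, e_k ≈ 3.99e-04·0.769^k.
Need 0.769^k ≤ 1e-15/3.99e-04 = 2.50627e-12.
k ≥ ln(2.50627e-12)/ln(0.769) = -26.7122/-0.26266 = 101.699.
Smallest integer k = 102.

102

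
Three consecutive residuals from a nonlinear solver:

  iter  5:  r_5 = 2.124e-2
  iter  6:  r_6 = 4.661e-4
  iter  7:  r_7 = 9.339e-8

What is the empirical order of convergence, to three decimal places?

p ≈ ln(r_7/r_6) / ln(r_6/r_5)
  = ln(9.339e-8/4.661e-4) / ln(4.661e-4/2.124e-2)
  = ln(0.000200365) / ln(0.0219444)
  = -8.515370 / -3.819243 ≈ 2.229596

2.230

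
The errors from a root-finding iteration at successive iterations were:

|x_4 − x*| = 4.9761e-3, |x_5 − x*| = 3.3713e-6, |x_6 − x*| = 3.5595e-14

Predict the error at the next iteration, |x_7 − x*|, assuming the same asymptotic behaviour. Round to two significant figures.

First estimate the order: p ≈ ln(|x_6 − x*|/|x_5 − x*|) / ln(|x_5 − x*|/|x_4 − x*|) = ln(3.5595e-14/3.3713e-6)/ln(3.3713e-6/4.9761e-3) = ln(1.05582e-08)/ln(0.000677498) ≈ 2.5169.
Then |x_7 − x*| ≈ |x_6 − x*|·(|x_6 − x*|/|x_5 − x*|)^p = 3.5595e-14·(1.05582e-08)^2.5169 = 3.5595e-14·8.39795e-21 ≈ 2.989e-34.

3.0e-34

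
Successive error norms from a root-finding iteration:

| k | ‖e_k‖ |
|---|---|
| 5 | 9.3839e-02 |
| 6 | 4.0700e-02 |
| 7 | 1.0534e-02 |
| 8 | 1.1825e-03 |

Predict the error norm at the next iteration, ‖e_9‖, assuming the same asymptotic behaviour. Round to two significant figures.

First estimate the order: p ≈ ln(‖e_8‖/‖e_7‖) / ln(‖e_7‖/‖e_6‖) = ln(1.1825e-03/1.0534e-02)/ln(1.0534e-02/4.0700e-02) = ln(0.112256)/ln(0.258821) ≈ 1.6180.
Then ‖e_9‖ ≈ ‖e_8‖·(‖e_8‖/‖e_7‖)^p = 1.1825e-03·(0.112256)^1.6180 = 1.1825e-03·0.0290562 ≈ 3.436e-05.

3.4e-5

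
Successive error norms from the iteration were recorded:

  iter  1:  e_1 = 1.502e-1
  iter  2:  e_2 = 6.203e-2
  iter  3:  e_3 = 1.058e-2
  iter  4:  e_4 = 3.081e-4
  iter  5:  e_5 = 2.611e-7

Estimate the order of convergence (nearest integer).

2

Consecutive ratios: e_5/e_4 = 2.611e-7/3.081e-4 = 0.000847452, e_4/e_3 = 3.081e-4/1.058e-2 = 0.029121.
p ≈ ln(0.000847452)/ln(0.029121) = -7.0733/-3.5363 ≈ 2.00.
So the convergence is quadratic (order 2).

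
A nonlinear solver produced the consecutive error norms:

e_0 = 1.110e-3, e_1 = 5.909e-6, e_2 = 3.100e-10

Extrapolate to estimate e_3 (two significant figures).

2.7e-18

First estimate the order: p ≈ ln(e_2/e_1) / ln(e_1/e_0) = ln(3.100e-10/5.909e-6)/ln(5.909e-6/1.110e-3) = ln(5.24623e-05)/ln(0.00532342) ≈ 1.8824.
Then e_3 ≈ e_2·(e_2/e_1)^p = 3.100e-10·(5.24623e-05)^1.8824 = 3.100e-10·8.77083e-09 ≈ 2.719e-18.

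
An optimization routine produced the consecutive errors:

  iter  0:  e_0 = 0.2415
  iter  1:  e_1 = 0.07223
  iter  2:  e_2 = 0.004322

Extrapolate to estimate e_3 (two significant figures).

6.1e-6

First estimate the order: p ≈ ln(e_2/e_1) / ln(e_1/e_0) = ln(0.004322/0.07223)/ln(0.07223/0.2415) = ln(0.0598366)/ln(0.299089) ≈ 2.3331.
Then e_3 ≈ e_2·(e_2/e_1)^p = 0.004322·(0.0598366)^2.3331 = 0.004322·0.00140133 ≈ 6.057e-06.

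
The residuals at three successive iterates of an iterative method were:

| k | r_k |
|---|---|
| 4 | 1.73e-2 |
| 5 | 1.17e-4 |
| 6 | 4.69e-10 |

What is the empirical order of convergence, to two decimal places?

p ≈ ln(r_6/r_5) / ln(r_5/r_4)
  = ln(4.69e-10/1.17e-4) / ln(1.17e-4/1.73e-2)
  = ln(4.00855e-06) / ln(0.00676301)
  = -12.42708 / -4.99629 ≈ 2.48726

2.49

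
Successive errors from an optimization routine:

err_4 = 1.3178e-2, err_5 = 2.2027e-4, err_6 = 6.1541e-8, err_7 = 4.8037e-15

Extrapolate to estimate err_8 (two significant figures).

First estimate the order: p ≈ ln(err_7/err_6) / ln(err_6/err_5) = ln(4.8037e-15/6.1541e-8)/ln(6.1541e-8/2.2027e-4) = ln(7.80569e-08)/ln(0.000279389) ≈ 2.0000.
Then err_8 ≈ err_7·(err_7/err_6)^p = 4.8037e-15·(7.80569e-08)^2.0000 = 4.8037e-15·6.09288e-15 ≈ 2.927e-29.

2.9e-29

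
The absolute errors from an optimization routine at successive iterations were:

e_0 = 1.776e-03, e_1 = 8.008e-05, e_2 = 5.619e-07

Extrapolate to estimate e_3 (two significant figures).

First estimate the order: p ≈ ln(e_2/e_1) / ln(e_1/e_0) = ln(5.619e-07/8.008e-05)/ln(8.008e-05/1.776e-03) = ln(0.00701673)/ln(0.0450901) ≈ 1.6003.
Then e_3 ≈ e_2·(e_2/e_1)^p = 5.619e-07·(0.00701673)^1.6003 = 5.619e-07·0.000357412 ≈ 2.008e-10.

2.0e-10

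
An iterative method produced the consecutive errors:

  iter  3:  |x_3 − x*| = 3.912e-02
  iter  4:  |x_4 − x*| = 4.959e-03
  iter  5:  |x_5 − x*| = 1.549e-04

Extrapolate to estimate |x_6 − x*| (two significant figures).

4.6e-7

First estimate the order: p ≈ ln(|x_5 − x*|/|x_4 − x*|) / ln(|x_4 − x*|/|x_3 − x*|) = ln(1.549e-04/4.959e-03)/ln(4.959e-03/3.912e-02) = ln(0.0312361)/ln(0.126764) ≈ 1.6782.
Then |x_6 − x*| ≈ |x_5 − x*|·(|x_5 − x*|/|x_4 − x*|)^p = 1.549e-04·(0.0312361)^1.6782 = 1.549e-04·0.00297669 ≈ 4.611e-07.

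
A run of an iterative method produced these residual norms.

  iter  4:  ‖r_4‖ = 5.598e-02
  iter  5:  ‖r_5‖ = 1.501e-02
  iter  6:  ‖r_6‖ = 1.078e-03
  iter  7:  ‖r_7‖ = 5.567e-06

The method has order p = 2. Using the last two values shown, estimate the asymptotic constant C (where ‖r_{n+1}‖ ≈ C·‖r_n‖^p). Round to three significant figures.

4.79

C ≈ ‖r_7‖ / ‖r_6‖^2
  = 5.567e-06 / (1.078e-03)^2
  = 5.567e-06 / 1.16208e-06 ≈ 4.7905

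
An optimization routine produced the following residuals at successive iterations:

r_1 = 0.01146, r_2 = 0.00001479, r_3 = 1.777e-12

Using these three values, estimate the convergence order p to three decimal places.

2.395

p ≈ ln(r_3/r_2) / ln(r_2/r_1)
  = ln(1.777e-12/0.00001479) / ln(0.00001479/0.01146)
  = ln(1.20149e-07) / ln(0.00129058)
  = -15.934533 / -6.652664 ≈ 2.395211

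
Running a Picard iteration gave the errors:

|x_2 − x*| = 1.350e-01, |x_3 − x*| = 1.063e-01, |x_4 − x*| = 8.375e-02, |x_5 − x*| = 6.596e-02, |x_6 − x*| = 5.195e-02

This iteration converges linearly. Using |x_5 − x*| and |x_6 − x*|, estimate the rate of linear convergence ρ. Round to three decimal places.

0.788

ρ ≈ |x_6 − x*|/|x_5 − x*| = 5.195e-02/6.596e-02 = 0.78760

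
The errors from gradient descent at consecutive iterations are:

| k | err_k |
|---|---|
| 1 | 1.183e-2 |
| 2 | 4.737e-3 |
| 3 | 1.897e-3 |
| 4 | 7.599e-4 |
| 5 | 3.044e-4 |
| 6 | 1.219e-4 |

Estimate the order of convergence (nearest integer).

Consecutive ratios: err_6/err_5 = 1.219e-4/3.044e-4 = 0.40046, err_5/err_4 = 3.044e-4/7.599e-4 = 0.400579.
p ≈ ln(0.40046)/ln(0.400579) = -0.9151/-0.9148 ≈ 1.00.
So the convergence is linear (order 1).

1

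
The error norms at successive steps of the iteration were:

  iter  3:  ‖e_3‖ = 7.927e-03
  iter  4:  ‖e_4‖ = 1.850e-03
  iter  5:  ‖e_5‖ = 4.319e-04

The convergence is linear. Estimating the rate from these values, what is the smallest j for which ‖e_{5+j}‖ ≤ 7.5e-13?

Rate ρ ≈ ‖e_5‖/‖e_4‖ = 4.319e-04/1.850e-03 = 0.2335.
After j more steps, ‖e_{5+j}‖ ≈ 4.319e-04·ρ^j; need ρ^j ≤ 7.5e-13/4.319e-04 = 1.73651e-09.
j ≥ ln(1.73651e-09)/ln(0.2335) = -20.1714/-1.45457 = 13.868.
So 14 more iterations are needed.

14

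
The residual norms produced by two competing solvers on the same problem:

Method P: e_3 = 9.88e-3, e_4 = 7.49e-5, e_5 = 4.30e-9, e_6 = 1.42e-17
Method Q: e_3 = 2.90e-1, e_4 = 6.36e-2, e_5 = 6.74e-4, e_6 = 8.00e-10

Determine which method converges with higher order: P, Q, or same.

Q

Method P: p ≈ ln(1.42e-17/4.30e-9)/ln(4.30e-9/7.49e-5) ≈ 2.00.
Method Q: p ≈ ln(8.00e-10/6.74e-4)/ln(6.74e-4/6.36e-2) ≈ 3.00.
Method Q has the higher order (≈3.0 vs ≈2.0).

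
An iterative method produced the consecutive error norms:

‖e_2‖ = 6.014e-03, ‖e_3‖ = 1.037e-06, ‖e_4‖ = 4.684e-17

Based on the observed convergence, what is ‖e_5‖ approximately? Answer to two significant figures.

First estimate the order: p ≈ ln(‖e_4‖/‖e_3‖) / ln(‖e_3‖/‖e_2‖) = ln(4.684e-17/1.037e-06)/ln(1.037e-06/6.014e-03) = ln(4.51688e-11)/ln(0.000172431) ≈ 2.7489.
Then ‖e_5‖ ≈ ‖e_4‖·(‖e_4‖/‖e_3‖)^p = 4.684e-17·(4.51688e-11)^2.7489 = 4.684e-17·3.6491e-29 ≈ 1.709e-45.

1.7e-45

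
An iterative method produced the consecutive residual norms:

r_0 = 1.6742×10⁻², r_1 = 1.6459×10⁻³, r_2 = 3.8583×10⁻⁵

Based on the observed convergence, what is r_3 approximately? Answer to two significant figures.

First estimate the order: p ≈ ln(r_2/r_1) / ln(r_1/r_0) = ln(3.8583×10⁻⁵/1.6459×10⁻³)/ln(1.6459×10⁻³/1.6742×10⁻²) = ln(0.0234419)/ln(0.0983096) ≈ 1.6180.
Then r_3 ≈ r_2·(r_2/r_1)^p = 3.8583×10⁻⁵·(0.0234419)^1.6180 = 3.8583×10⁻⁵·0.00230488 ≈ 8.893e-08.

8.9e-8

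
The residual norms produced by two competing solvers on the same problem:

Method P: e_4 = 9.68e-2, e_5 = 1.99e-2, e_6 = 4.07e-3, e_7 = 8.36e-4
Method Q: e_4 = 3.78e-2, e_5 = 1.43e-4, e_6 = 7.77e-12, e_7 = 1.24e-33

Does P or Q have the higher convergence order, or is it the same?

Method P: p ≈ ln(8.36e-4/4.07e-3)/ln(4.07e-3/1.99e-2) ≈ 1.00.
Method Q: p ≈ ln(1.24e-33/7.77e-12)/ln(7.77e-12/1.43e-4) ≈ 3.00.
Method Q has the higher order (≈3.0 vs ≈1.0).

Q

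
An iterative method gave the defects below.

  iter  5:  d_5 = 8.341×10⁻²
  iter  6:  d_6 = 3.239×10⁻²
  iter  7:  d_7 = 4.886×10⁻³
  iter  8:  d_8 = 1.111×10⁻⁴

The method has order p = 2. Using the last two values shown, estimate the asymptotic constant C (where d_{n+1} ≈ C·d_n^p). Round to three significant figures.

4.65

C ≈ d_8 / d_7^2
  = 1.111×10⁻⁴ / (4.886×10⁻³)^2
  = 1.111×10⁻⁴ / 2.3873e-05 ≈ 4.6538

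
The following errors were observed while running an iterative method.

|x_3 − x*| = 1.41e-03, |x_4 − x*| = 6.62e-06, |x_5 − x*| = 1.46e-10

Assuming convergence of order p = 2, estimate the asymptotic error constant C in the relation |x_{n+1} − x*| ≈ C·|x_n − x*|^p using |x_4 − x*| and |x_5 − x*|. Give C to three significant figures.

C ≈ |x_5 − x*| / |x_4 − x*|^2
  = 1.46e-10 / (6.62e-06)^2
  = 1.46e-10 / 4.38244e-11 ≈ 3.3315

3.33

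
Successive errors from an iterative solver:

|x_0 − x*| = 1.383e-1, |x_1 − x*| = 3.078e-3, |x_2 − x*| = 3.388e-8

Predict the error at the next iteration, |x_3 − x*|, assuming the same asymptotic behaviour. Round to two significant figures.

First estimate the order: p ≈ ln(|x_2 − x*|/|x_1 − x*|) / ln(|x_1 − x*|/|x_0 − x*|) = ln(3.388e-8/3.078e-3)/ln(3.078e-3/1.383e-1) = ln(1.10071e-05)/ln(0.022256) ≈ 3.0004.
Then |x_3 − x*| ≈ |x_2 − x*|·(|x_2 − x*|/|x_1 − x*|)^p = 3.388e-8·(1.10071e-05)^3.0004 = 3.388e-8·1.3275e-15 ≈ 4.498e-23.

4.5e-23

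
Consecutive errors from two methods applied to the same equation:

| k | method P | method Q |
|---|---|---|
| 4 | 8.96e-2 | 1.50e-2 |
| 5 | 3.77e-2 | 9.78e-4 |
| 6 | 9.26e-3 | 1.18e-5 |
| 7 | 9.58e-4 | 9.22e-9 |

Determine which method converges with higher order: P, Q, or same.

same

Method P: p ≈ ln(9.58e-4/9.26e-3)/ln(9.26e-3/3.77e-2) ≈ 1.62.
Method Q: p ≈ ln(9.22e-9/1.18e-5)/ln(1.18e-5/9.78e-4) ≈ 1.62.
Both orders ≈ 1.6 — effectively the same.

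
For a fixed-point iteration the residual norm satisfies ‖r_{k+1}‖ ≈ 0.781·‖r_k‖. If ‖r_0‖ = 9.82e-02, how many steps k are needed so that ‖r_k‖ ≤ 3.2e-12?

98

After k steps, ‖r_k‖ ≈ 9.82e-02·0.781^k.
Need 0.781^k ≤ 3.2e-12/9.82e-02 = 3.25866e-11.
k ≥ ln(3.25866e-11)/ln(0.781) = -24.1471/-0.24718 = 97.690.
Smallest integer k = 98.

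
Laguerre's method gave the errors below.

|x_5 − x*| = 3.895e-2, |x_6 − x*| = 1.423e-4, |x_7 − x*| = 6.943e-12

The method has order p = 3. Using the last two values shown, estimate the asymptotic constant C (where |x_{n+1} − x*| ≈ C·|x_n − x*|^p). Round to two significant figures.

C ≈ |x_7 − x*| / |x_6 − x*|^3
  = 6.943e-12 / (1.423e-4)^3
  = 6.943e-12 / 2.88147e-12 ≈ 2.4095

2.4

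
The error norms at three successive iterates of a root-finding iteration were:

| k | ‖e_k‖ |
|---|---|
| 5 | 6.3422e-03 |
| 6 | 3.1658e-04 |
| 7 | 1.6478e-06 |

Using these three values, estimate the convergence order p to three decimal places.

1.754

p ≈ ln(‖e_7‖/‖e_6‖) / ln(‖e_6‖/‖e_5‖)
  = ln(1.6478e-06/3.1658e-04) / ln(3.1658e-04/6.3422e-03)
  = ln(0.005205) / ln(0.0499164)
  = -5.258136 / -2.997406 ≈ 1.754229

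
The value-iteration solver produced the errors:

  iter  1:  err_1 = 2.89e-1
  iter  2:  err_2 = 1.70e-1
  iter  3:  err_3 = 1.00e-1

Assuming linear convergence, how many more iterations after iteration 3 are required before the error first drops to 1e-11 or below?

44

Rate ρ ≈ err_3/err_2 = 1.00e-1/1.70e-1 = 0.5882.
After j more steps, err_{3+j} ≈ 1.00e-1·ρ^j; need ρ^j ≤ 1e-11/1.00e-1 = 1e-10.
j ≥ ln(1e-10)/ln(0.5882) = -23.0259/-0.53069 = 43.389.
So 44 more iterations are needed.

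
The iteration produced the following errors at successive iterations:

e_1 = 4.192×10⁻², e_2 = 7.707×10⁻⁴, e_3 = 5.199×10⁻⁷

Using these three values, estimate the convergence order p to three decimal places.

1.827

p ≈ ln(e_3/e_2) / ln(e_2/e_1)
  = ln(5.199×10⁻⁷/7.707×10⁻⁴) / ln(7.707×10⁻⁴/4.192×10⁻²)
  = ln(0.000674582) / ln(0.018385)
  = -7.301417 / -3.996220 ≈ 1.827081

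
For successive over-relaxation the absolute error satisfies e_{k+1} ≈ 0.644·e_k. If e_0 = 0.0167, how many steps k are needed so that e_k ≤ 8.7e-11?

After k steps, e_k ≈ 0.0167·0.644^k.
Need 0.644^k ≤ 8.7e-11/0.0167 = 5.20958e-09.
k ≥ ln(5.20958e-09)/ln(0.644) = -19.0728/-0.44006 = 43.341.
Smallest integer k = 44.

44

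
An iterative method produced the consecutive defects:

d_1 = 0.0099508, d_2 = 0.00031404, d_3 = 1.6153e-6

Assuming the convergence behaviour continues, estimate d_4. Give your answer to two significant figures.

5.2e-10

First estimate the order: p ≈ ln(d_3/d_2) / ln(d_2/d_1) = ln(1.6153e-6/0.00031404)/ln(0.00031404/0.0099508) = ln(0.00514361)/ln(0.0315593) ≈ 1.5249.
Then d_4 ≈ d_3·(d_3/d_2)^p = 1.6153e-6·(0.00514361)^1.5249 = 1.6153e-6·0.000323529 ≈ 5.226e-10.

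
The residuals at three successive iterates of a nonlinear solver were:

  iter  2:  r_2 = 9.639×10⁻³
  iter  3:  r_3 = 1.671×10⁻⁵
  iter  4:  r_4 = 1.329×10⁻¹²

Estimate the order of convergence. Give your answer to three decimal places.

2.571

p ≈ ln(r_4/r_3) / ln(r_3/r_2)
  = ln(1.329×10⁻¹²/1.671×10⁻⁵) / ln(1.671×10⁻⁵/9.639×10⁻³)
  = ln(7.95332e-08) / ln(0.00173358)
  = -16.347091 / -6.357567 ≈ 2.571281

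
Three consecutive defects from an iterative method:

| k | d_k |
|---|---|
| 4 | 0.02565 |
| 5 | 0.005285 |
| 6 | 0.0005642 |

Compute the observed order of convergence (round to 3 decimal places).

p ≈ ln(d_6/d_5) / ln(d_5/d_4)
  = ln(0.0005642/0.005285) / ln(0.005285/0.02565)
  = ln(0.106755) / ln(0.206043)
  = -2.237219 / -1.579670 ≈ 1.416257

1.416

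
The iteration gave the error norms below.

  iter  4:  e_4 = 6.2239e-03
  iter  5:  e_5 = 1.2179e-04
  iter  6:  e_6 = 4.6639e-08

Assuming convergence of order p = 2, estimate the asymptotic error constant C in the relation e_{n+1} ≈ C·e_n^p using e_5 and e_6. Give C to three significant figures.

C ≈ e_6 / e_5^2
  = 4.6639e-08 / (1.2179e-04)^2
  = 4.6639e-08 / 1.48328e-08 ≈ 3.1443

3.14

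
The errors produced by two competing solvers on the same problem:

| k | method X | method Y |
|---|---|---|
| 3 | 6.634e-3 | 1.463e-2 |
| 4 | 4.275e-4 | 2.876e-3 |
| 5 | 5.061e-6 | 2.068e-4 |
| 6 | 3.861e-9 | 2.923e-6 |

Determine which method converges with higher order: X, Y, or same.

Method X: p ≈ ln(3.861e-9/5.061e-6)/ln(5.061e-6/4.275e-4) ≈ 1.62.
Method Y: p ≈ ln(2.923e-6/2.068e-4)/ln(2.068e-4/2.876e-3) ≈ 1.62.
Both orders ≈ 1.6 — effectively the same.

same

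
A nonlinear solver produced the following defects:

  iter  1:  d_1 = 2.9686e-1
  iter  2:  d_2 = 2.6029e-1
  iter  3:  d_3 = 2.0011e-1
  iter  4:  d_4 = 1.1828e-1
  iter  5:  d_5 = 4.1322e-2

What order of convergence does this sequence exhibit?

Consecutive ratios: d_5/d_4 = 4.1322e-2/1.1828e-1 = 0.349357, d_4/d_3 = 1.1828e-1/2.0011e-1 = 0.591075.
p ≈ ln(0.349357)/ln(0.591075) = -1.0517/-0.5258 ≈ 2.00.
So the convergence is quadratic (order 2).

2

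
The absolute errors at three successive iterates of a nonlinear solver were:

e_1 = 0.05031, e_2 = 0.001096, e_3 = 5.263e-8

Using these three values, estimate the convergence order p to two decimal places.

2.60

p ≈ ln(e_3/e_2) / ln(e_2/e_1)
  = ln(5.263e-8/0.001096) / ln(0.001096/0.05031)
  = ln(4.80201e-05) / ln(0.0217849)
  = -9.94389 / -3.82654 ≈ 2.59866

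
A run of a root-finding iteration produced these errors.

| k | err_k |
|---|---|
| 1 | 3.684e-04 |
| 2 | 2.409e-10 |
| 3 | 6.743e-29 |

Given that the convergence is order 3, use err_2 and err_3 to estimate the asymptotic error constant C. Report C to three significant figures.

C ≈ err_3 / err_2^3
  = 6.743e-29 / (2.409e-10)^3
  = 6.743e-29 / 1.39801e-29 ≈ 4.8233

4.82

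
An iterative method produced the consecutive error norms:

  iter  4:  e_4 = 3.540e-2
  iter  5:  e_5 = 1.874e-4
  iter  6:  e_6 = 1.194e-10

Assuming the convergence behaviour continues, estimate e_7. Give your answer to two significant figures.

First estimate the order: p ≈ ln(e_6/e_5) / ln(e_5/e_4) = ln(1.194e-10/1.874e-4)/ln(1.874e-4/3.540e-2) = ln(6.3714e-07)/ln(0.00529379) ≈ 2.7219.
Then e_7 ≈ e_6·(e_6/e_5)^p = 1.194e-10·(6.3714e-07)^2.7219 = 1.194e-10·1.36693e-17 ≈ 1.632e-27.

1.6e-27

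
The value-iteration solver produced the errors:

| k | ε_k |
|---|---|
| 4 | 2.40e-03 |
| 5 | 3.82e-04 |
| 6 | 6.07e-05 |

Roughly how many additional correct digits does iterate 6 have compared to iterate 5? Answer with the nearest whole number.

Digits gained ≈ log₁₀(ε_5/ε_6) = log₁₀(3.82e-04/6.07e-05) = log₁₀(6.29325) ≈ 0.799.

1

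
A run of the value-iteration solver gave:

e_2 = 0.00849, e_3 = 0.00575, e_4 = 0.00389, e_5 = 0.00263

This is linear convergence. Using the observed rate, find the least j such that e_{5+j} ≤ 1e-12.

Rate ρ ≈ e_5/e_4 = 0.00263/0.00389 = 0.6761.
After j more steps, e_{5+j} ≈ 0.00263·ρ^j; need ρ^j ≤ 1e-12/0.00263 = 3.80228e-10.
j ≥ ln(3.80228e-10)/ln(0.6761) = -21.6903/-0.39141 = 55.416.
So 56 more iterations are needed.

56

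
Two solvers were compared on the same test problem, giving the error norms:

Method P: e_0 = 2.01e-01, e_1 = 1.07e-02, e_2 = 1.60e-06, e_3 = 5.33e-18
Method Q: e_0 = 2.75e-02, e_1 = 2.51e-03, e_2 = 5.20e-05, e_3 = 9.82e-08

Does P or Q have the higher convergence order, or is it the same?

Method P: p ≈ ln(5.33e-18/1.60e-06)/ln(1.60e-06/1.07e-02) ≈ 3.00.
Method Q: p ≈ ln(9.82e-08/5.20e-05)/ln(5.20e-05/2.51e-03) ≈ 1.62.
Method P has the higher order (≈3.0 vs ≈1.6).

P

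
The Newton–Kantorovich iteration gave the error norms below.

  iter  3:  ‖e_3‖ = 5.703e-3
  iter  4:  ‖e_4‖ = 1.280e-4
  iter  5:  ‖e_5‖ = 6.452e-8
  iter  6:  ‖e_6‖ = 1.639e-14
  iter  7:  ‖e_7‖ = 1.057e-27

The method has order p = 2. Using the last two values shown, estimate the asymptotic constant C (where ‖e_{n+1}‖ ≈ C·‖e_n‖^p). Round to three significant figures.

C ≈ ‖e_7‖ / ‖e_6‖^2
  = 1.057e-27 / (1.639e-14)^2
  = 1.057e-27 / 2.68632e-28 ≈ 3.9347

3.93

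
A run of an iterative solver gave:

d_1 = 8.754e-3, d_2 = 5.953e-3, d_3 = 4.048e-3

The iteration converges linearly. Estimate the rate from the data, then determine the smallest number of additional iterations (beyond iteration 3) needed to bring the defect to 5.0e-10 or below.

42

Rate ρ ≈ d_3/d_2 = 4.048e-3/5.953e-3 = 0.6800.
After j more steps, d_{3+j} ≈ 4.048e-3·ρ^j; need ρ^j ≤ 5.0e-10/4.048e-3 = 1.23518e-07.
j ≥ ln(1.23518e-07)/ln(0.6800) = -15.9069/-0.38566 = 41.246.
So 42 more iterations are needed.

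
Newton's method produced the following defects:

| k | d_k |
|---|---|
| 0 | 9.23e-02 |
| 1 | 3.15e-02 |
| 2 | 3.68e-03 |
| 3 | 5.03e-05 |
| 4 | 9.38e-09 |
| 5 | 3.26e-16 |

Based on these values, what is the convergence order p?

2

Consecutive ratios: d_5/d_4 = 3.26e-16/9.38e-09 = 3.47548e-08, d_4/d_3 = 9.38e-09/5.03e-05 = 0.000186481.
p ≈ ln(3.47548e-08)/ln(0.000186481) = -17.1749/-8.5872 ≈ 2.00.
So the convergence is quadratic (order 2).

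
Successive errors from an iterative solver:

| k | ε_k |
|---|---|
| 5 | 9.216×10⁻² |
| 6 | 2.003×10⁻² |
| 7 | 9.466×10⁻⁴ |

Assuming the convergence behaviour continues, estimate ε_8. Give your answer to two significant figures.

First estimate the order: p ≈ ln(ε_7/ε_6) / ln(ε_6/ε_5) = ln(9.466×10⁻⁴/2.003×10⁻²)/ln(2.003×10⁻²/9.216×10⁻²) = ln(0.0472591)/ln(0.217339) ≈ 1.9997.
Then ε_8 ≈ ε_7·(ε_7/ε_6)^p = 9.466×10⁻⁴·(0.0472591)^1.9997 = 9.466×10⁻⁴·0.00223547 ≈ 2.116e-06.

2.1e-6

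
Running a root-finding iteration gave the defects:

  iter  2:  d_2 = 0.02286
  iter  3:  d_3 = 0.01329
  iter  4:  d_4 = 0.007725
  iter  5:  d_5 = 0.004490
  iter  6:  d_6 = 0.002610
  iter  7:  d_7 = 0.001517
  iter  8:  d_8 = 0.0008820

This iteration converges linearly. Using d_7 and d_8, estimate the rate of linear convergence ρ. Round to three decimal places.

ρ ≈ d_8/d_7 = 0.0008820/0.001517 = 0.58141

0.581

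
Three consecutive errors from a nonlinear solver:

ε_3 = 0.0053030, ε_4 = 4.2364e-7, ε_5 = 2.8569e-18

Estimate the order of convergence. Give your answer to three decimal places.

p ≈ ln(ε_5/ε_4) / ln(ε_4/ε_3)
  = ln(2.8569e-18/4.2364e-7) / ln(4.2364e-7/0.0053030)
  = ln(6.7437e-12) / ln(7.98869e-05)
  = -25.722412 / -9.434899 ≈ 2.726305

2.726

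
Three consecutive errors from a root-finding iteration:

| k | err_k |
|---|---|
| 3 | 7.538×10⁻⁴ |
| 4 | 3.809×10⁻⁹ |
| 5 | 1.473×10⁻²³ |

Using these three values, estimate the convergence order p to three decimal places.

2.721

p ≈ ln(err_5/err_4) / ln(err_4/err_3)
  = ln(1.473×10⁻²³/3.809×10⁻⁹) / ln(3.809×10⁻⁹/7.538×10⁻⁴)
  = ln(3.86716e-15) / ln(5.05306e-06)
  = -33.186256 / -12.195517 ≈ 2.721185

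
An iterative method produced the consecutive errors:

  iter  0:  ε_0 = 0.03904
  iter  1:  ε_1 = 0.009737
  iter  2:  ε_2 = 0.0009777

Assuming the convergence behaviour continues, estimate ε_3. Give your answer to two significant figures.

2.2e-5

First estimate the order: p ≈ ln(ε_2/ε_1) / ln(ε_1/ε_0) = ln(0.0009777/0.009737)/ln(0.009737/0.03904) = ln(0.100411)/ln(0.249411) ≈ 1.6552.
Then ε_3 ≈ ε_2·(ε_2/ε_1)^p = 0.0009777·(0.100411)^1.6552 = 0.0009777·0.0222714 ≈ 2.177e-05.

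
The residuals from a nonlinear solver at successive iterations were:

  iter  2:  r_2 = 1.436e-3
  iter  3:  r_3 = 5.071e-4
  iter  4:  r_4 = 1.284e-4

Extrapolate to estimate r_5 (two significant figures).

First estimate the order: p ≈ ln(r_4/r_3) / ln(r_3/r_2) = ln(1.284e-4/5.071e-4)/ln(5.071e-4/1.436e-3) = ln(0.253204)/ln(0.353134) ≈ 1.3196.
Then r_5 ≈ r_4·(r_4/r_3)^p = 1.284e-4·(0.253204)^1.3196 = 1.284e-4·0.163237 ≈ 2.096e-05.

2.1e-5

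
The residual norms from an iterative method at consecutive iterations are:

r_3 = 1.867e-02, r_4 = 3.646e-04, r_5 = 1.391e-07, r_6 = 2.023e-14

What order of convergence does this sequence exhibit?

Consecutive ratios: r_6/r_5 = 2.023e-14/1.391e-07 = 1.45435e-07, r_5/r_4 = 1.391e-07/3.646e-04 = 0.000381514.
p ≈ ln(1.45435e-07)/ln(0.000381514) = -15.7435/-7.8714 ≈ 2.00.
So the convergence is quadratic (order 2).

2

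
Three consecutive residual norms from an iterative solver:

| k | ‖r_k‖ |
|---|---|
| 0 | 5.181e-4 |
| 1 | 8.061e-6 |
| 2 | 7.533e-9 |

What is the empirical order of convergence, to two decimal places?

1.68

p ≈ ln(‖r_2‖/‖r_1‖) / ln(‖r_1‖/‖r_0‖)
  = ln(7.533e-9/8.061e-6) / ln(8.061e-6/5.181e-4)
  = ln(0.000934499) / ln(0.0155588)
  = -6.97550 / -4.16313 ≈ 1.67554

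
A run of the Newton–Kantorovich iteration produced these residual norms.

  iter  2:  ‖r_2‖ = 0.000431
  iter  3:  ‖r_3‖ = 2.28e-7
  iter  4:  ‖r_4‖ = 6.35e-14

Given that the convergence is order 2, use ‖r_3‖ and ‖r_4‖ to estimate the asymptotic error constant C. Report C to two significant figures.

C ≈ ‖r_4‖ / ‖r_3‖^2
  = 6.35e-14 / (2.28e-7)^2
  = 6.35e-14 / 5.1984e-14 ≈ 1.2215

1.2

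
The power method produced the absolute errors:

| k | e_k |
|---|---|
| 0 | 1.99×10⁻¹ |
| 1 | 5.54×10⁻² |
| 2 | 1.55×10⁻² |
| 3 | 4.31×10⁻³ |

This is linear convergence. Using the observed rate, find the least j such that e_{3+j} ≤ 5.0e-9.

Rate ρ ≈ e_3/e_2 = 4.31×10⁻³/1.55×10⁻² = 0.2781.
After j more steps, e_{3+j} ≈ 4.31×10⁻³·ρ^j; need ρ^j ≤ 5.0e-9/4.31×10⁻³ = 1.16009e-06.
j ≥ ln(1.16009e-06)/ln(0.2781) = -13.6670/-1.27977 = 10.679.
So 11 more iterations are needed.

11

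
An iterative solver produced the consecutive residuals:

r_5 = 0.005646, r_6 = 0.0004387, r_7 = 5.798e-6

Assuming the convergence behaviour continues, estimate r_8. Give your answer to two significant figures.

First estimate the order: p ≈ ln(r_7/r_6) / ln(r_6/r_5) = ln(5.798e-6/0.0004387)/ln(0.0004387/0.005646) = ln(0.0132163)/ln(0.077701) ≈ 1.6933.
Then r_8 ≈ r_7·(r_7/r_6)^p = 5.798e-6·(0.0132163)^1.6933 = 5.798e-6·0.000658378 ≈ 3.817e-09.

3.8e-9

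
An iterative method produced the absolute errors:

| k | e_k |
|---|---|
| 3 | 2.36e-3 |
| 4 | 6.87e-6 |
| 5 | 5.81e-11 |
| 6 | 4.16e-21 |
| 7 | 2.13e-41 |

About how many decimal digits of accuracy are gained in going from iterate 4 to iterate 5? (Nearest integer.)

Digits gained ≈ log₁₀(e_4/e_5) = log₁₀(6.87e-6/5.81e-11) = log₁₀(118244) ≈ 5.073.

5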